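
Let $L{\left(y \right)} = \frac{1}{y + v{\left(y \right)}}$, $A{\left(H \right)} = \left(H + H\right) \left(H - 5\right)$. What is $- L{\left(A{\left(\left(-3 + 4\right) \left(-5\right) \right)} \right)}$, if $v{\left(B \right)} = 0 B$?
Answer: $- \frac{1}{100} \approx -0.01$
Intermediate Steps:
$v{\left(B \right)} = 0$
$A{\left(H \right)} = 2 H \left(-5 + H\right)$
$L{\left(y \right)} = \frac{1}{y}$ ($L{\left(y \right)} = \frac{1}{y + 0} = \frac{1}{y}$)
$- L{\left(A{\left(\left(-3 + 4\right) \left(-5\right) \right)} \right)} = - \frac{1}{2 \left(-3 + 4\right) \left(-5\right) \left(-5 + \left(-3 + 4\right) \left(-5\right)\right)} = - \frac{1}{2 \cdot 1 \left(-5\right) \left(-5 + 1 \left(-5\right)\right)} = - \frac{1}{2 \left(-5\right) \left(-5 - 5\right)} = - \frac{1}{2 \left(-5\right) \left(-10\right)} = - \frac{1}{100}$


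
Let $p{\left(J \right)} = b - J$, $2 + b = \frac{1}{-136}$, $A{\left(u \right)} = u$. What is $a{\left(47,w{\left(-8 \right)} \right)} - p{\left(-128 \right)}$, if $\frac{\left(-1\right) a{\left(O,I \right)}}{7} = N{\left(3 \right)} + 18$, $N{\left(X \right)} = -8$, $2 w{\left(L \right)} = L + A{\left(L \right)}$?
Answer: $- \frac{26655}{136} \approx -195.99$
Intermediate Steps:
$w{\left(L \right)} = L$ ($w{\left(L \right)} = \frac{L + L}{2} = \frac{2 L}{2} = L$)
$b = - \frac{273}{136}$ ($b = -2 + \frac{1}{-136} = -2 - \frac{1}{136} = - \frac{273}{136} \approx -2.0074$)
$a{\left(O,I \right)} = -70$ ($a{\left(O,I \right)} = - 7 \left(-8 + 18\right) = \left(-7\right) 10 = -70$)
$p{\left(J \right)} = - \frac{273}{136} - J$
$a{\left(47,w{\left(-8 \right)} \right)} - p{\left(-128 \right)} = -70 - \left(- \frac{273}{136} - -128\right) = -70 - \left(- \frac{273}{136} + 128\right) = -70 - \frac{17135}{136} = - \frac{26655}{136}$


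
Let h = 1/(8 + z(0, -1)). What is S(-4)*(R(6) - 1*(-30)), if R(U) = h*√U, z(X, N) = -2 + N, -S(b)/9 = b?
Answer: 1080 + 36*√6/5 ≈ 1097.6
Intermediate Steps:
S(b) = -9*b
h = ⅕ (h = 1/(8 + (-2 - 1)) = 1/(8 - 3) = 1/5 = ⅕ ≈ 0.20000)
R(U) = √U/5
S(-4)*(R(6) - 1*(-30)) = (-9*(-4))*(√6/5 - 1*(-30)) = 36*(√6/5 + 30) = 36*(30 + √6/5) = 1080 + 36*√6/5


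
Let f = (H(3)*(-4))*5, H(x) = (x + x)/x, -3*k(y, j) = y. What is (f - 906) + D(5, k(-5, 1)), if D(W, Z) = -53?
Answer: -999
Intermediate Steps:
k(y, j) = -y/3
H(x) = 2 (H(x) = (2*x)/x = 2)
f = -40 (f = (2*(-4))*5 = -8*5 = -40)
(f - 906) + D(5, k(-5, 1)) = (-40 - 906) - 53 = -946 - 53 = -999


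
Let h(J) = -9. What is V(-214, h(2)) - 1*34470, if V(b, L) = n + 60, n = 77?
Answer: -34333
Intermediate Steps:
V(b, L) = 137 (V(b, L) = 77 + 60 = 137)
V(-214, h(2)) - 1*34470 = 137 - 1*34470 = 137 - 34470 = -34333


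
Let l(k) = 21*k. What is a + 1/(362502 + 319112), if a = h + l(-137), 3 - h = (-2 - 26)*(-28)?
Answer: -2493344011/681614 ≈ -3658.0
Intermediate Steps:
h = -781 (h = 3 - (-2 - 26)*(-28) = 3 - (-28)*(-28) = 3 - 1*784 = 3 - 784 = -781)
a = -3658 (a = -781 + 21*(-137) = -781 - 2877 = -3658)
a + 1/(362502 + 319112) = -3658 + 1/(362502 + 319112) = -3658 + 1/681614 = -2493344011/681614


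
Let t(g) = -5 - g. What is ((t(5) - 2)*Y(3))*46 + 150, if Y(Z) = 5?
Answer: -2610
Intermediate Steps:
((t(5) - 2)*Y(3))*46 + 150 = (((-5 - 1*5) - 2)*5)*46 + 150 = (((-5 - 5) - 2)*5)*46 + 150 = ((-10 - 2)*5)*46 + 150 = -12*5*46 + 150 = -60*46 + 150 = -2760 + 150 = -2610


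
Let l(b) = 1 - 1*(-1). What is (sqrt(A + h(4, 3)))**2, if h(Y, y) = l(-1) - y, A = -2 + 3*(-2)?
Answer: -9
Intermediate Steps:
l(b) = 2 (l(b) = 1 + 1 = 2)
A = -8 (A = -2 - 6 = -8)
h(Y, y) = 2 - y
(sqrt(A + h(4, 3)))**2 = (sqrt(-8 + (2 - 1*3)))**2 = (sqrt(-8 + (2 - 3)))**2 = (sqrt(-8 - 1))**2 = (sqrt(-9))**2 = (3*I)**2 = -9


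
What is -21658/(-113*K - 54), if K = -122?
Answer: -10829/6866 ≈ -1.5772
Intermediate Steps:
-21658/(-113*K - 54) = -21658/(-113*(-122) - 54) = -21658/(13786 - 54) = -21658/13732 = -21658*1/13732 = -10829/6866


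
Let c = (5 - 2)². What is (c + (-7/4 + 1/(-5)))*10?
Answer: 141/2 ≈ 70.500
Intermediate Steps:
c = 9 (c = 3² = 9)
(c + (-7/4 + 1/(-5)))*10 = (9 + (-7/4 + 1/(-5)))*10 = (9 + (-7*¼ + 1*(-⅕)))*10 = (9 + (-7/4 - ⅕))*10 = (9 - 39/20)*10 = (141/20)*10 = 141/2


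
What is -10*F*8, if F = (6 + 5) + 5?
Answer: -1280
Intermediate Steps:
F = 16 (F = 11 + 5 = 16)
-10*F*8 = -10*16*8 = -160*8 = -1280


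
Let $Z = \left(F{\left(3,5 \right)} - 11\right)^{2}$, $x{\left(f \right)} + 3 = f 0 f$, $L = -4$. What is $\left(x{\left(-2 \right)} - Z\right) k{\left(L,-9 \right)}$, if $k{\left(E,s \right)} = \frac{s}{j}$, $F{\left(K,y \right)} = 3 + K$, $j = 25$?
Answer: $\frac{252}{25} \approx 10.08$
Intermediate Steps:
$x{\left(f \right)} = -3$ ($x{\left(f \right)} = -3 + f 0 f = -3 + 0 f = -3 + 0 = -3$)
$Z = 25$ ($Z = \left(\left(3 + 3\right) - 11\right)^{2} = \left(6 - 11\right)^{2} = \left(-5\right)^{2} = 25$)
$k{\left(E,s \right)} = \frac{s}{25}$
$\left(x{\left(-2 \right)} - Z\right) k{\left(L,-9 \right)} = \left(-3 - 25\right) \frac{1}{25} \left(-9\right) = \left(-3 - 25\right) \left(- \frac{9}{25}\right) = \left(-28\right) \left(- \frac{9}{25}\right) = \frac{252}{25}$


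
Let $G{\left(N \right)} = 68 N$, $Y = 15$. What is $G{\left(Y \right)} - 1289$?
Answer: $-269$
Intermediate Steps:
$G{\left(Y \right)} - 1289 = 68 \cdot 15 - 1289 = 1020 - 1289 = -269$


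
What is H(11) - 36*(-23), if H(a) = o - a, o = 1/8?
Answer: 6537/8 ≈ 817.13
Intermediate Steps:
o = 1/8 ≈ 0.12500
H(a) = 1/8 - a
H(11) - 36*(-23) = (1/8 - 1*11) - 36*(-23) = (1/8 - 11) + 828 = -87/8 + 828 = 6537/8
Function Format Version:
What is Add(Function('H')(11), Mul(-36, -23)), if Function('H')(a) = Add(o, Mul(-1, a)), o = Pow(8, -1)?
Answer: Rational(6537, 8) ≈ 817.13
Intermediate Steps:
o = Rational(1, 8) ≈ 0.12500
Function('H')(a) = Add(Rational(1, 8), Mul(-1, a))
Add(Function('H')(11), Mul(-36, -23)) = Add(Add(Rational(1, 8), Mul(-1, 11)), Mul(-36, -23)) = Add(Add(Rational(1, 8), -11), 828) = Add(Rational(-87, 8), 828) = Rational(6537, 8)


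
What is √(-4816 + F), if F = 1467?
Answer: I*√3349 ≈ 57.871*I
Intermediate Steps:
√(-4816 + F) = √(-4816 + 1467) = √(-3349) = I*√3349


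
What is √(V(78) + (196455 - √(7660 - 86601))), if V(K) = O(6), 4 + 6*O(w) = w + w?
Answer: √(1768107 - 9*I*√78941)/3 ≈ 443.23 - 0.31695*I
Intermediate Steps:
O(w) = -⅔ + w/3 (O(w) = -⅔ + (w + w)/6 = -⅔ + (2*w)/6 = -⅔ + w/3)
V(K) = 4/3 (V(K) = -⅔ + (⅓)*6 = -⅔ + 2 = 4/3)
√(V(78) + (196455 - √(7660 - 86601))) = √(4/3 + (196455 - √(7660 - 86601))) = √(4/3 + (196455 - √(-78941))) = √(4/3 + (196455 - I*√78941)) = √(589369/3 - I*√78941)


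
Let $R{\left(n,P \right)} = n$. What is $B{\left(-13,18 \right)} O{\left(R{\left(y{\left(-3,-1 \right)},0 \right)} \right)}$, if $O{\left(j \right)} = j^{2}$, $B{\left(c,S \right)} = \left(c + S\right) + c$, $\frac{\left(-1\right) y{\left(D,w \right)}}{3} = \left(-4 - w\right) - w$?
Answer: $-288$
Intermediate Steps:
$y{\left(D,w \right)} = 12 + 6 w$ ($y{\left(D,w \right)} = - 3 \left(\left(-4 - w\right) - w\right) = - 3 \left(-4 - 2 w\right) = 12 + 6 w$)
$B{\left(c,S \right)} = S + 2 c$ ($B{\left(c,S \right)} = \left(S + c\right) + c = S + 2 c$)
$B{\left(-13,18 \right)} O{\left(R{\left(y{\left(-3,-1 \right)},0 \right)} \right)} = \left(18 + 2 \left(-13\right)\right) \left(12 + 6 \left(-1\right)\right)^{2} = \left(18 - 26\right) \left(12 - 6\right)^{2} = - 8 \cdot 6^{2} = \left(-8\right) 36 = -288$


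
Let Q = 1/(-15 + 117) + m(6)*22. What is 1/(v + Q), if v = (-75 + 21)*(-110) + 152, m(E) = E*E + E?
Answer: 102/715633 ≈ 0.00014253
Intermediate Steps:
m(E) = E + E² (m(E) = E² + E = E + E²)
v = 6092 (v = -54*(-110) + 152 = 5940 + 152 = 6092)
Q = 94249/102 (Q = 1/(-15 + 117) + (6*(1 + 6))*22 = 1/102 + (6*7)*22 = 1/102 + 42*22 = 1/102 + 924 = 94249/102 ≈ 924.01)
1/(v + Q) = 1/(6092 + 94249/102) = 1/(715633/102) = 102/715633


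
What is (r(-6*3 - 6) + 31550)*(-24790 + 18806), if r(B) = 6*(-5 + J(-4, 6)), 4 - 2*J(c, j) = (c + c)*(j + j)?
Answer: -190410880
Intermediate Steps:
J(c, j) = 2 - 2*c*j (J(c, j) = 2 - (c + c)*(j + j)/2 = 2 - 2*c*2*j/2 = 2 - 2*c*j)
r(B) = 270 (r(B) = 6*(-5 + (2 - 2*(-4)*6)) = 6*(-5 + (2 + 48)) = 6*(-5 + 50) = 6*45 = 270)
(r(-6*3 - 6) + 31550)*(-24790 + 18806) = (270 + 31550)*(-24790 + 18806) = 31820*(-5984) = -190410880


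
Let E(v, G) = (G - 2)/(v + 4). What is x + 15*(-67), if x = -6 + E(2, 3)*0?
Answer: -1011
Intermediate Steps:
E(v, G) = (-2 + G)/(4 + v)
x = -6 (x = -6 + ((-2 + 3)/(4 + 2))*0 = -6 + (1/6)*0 = -6 + ((⅙)*1)*0 = -6 + (⅙)*0 = -6 + 0 = -6)
x + 15*(-67) = -6 + 15*(-67) = -6 - 1005 = -1011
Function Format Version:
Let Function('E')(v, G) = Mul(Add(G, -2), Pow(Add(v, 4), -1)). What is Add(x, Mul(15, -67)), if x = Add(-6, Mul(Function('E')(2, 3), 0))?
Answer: -1011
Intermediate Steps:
Function('E')(v, G) = Mul(Pow(Add(4, v), -1), Add(-2, G)) (Function('E')(v, G) = Mul(Add(-2, G), Pow(Add(4, v), -1)) = Mul(Pow(Add(4, v), -1), Add(-2, G)))
x = -6 (x = Add(-6, Mul(Mul(Pow(Add(4, 2), -1), Add(-2, 3)), 0)) = Add(-6, Mul(Mul(Pow(6, -1), 1), 0)) = Add(-6, Mul(Mul(Rational(1, 6), 1), 0)) = Add(-6, Mul(Rational(1, 6), 0)) = Add(-6, 0) = -6)
Add(x, Mul(15, -67)) = Add(-6, Mul(15, -67)) = Add(-6, -1005) = -1011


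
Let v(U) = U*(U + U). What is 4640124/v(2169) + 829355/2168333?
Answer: 2977472728267/3400351622271 ≈ 0.87564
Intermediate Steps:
v(U) = 2*U² (v(U) = U*(2*U) = 2*U²)
4640124/v(2169) + 829355/2168333 = 4640124/((2*2169²)) + 829355/2168333 = 4640124/((2*4704561)) + 829355*(1/2168333) = 4640124/9409122 + 829355/2168333 = 4640124*(1/9409122) + 829355/2168333 = 773354/1568187 + 829355/2168333 = 2977472728267/3400351622271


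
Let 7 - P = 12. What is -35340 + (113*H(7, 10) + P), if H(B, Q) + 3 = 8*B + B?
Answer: -28565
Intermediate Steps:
P = -5 (P = 7 - 1*12 = 7 - 12 = -5)
H(B, Q) = -3 + 9*B (H(B, Q) = -3 + (8*B + B) = -3 + 9*B)
-35340 + (113*H(7, 10) + P) = -35340 + (113*(-3 + 9*7) - 5) = -35340 + (113*(-3 + 63) - 5) = -35340 + (113*60 - 5) = -35340 + (6780 - 5) = -35340 + 6775 = -28565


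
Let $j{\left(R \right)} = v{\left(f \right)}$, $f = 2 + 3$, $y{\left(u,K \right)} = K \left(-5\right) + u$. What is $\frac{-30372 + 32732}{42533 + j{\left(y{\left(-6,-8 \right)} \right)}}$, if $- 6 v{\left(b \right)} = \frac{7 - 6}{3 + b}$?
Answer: $\frac{113280}{2041583} \approx 0.055486$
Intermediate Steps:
$y{\left(u,K \right)} = u - 5 K$ ($y{\left(u,K \right)} = - 5 K + u = u - 5 K$)
$f = 5$
$v{\left(b \right)} = - \frac{1}{6 \left(3 + b\right)}$ ($v{\left(b \right)} = - \frac{\left(7 - 6\right) \frac{1}{3 + b}}{6} = - \frac{1 \frac{1}{3 + b}}{6} = - \frac{1}{6 \left(3 + b\right)}$)
$j{\left(R \right)} = - \frac{1}{48}$ ($j{\left(R \right)} = - \frac{1}{18 + 6 \cdot 5} = - \frac{1}{18 + 30} = - \frac{1}{48}$)
$\frac{-30372 + 32732}{42533 + j{\left(y{\left(-6,-8 \right)} \right)}} = \frac{-30372 + 32732}{42533 - \frac{1}{48}} = \frac{2360}{\frac{2041583}{48}} = 2360 \cdot \frac{48}{2041583} = \frac{113280}{2041583}$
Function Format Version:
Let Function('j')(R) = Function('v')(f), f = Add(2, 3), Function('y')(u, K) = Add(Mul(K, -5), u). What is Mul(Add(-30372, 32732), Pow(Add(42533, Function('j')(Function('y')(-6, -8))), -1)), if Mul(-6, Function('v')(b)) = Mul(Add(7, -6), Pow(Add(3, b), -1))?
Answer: Rational(113280, 2041583) ≈ 0.055486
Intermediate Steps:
Function('y')(u, K) = Add(u, Mul(-5, K)) (Function('y')(u, K) = Add(Mul(-5, K), u) = Add(u, Mul(-5, K)))
f = 5
Function('v')(b) = Mul(Rational(-1, 6), Pow(Add(3, b), -1)) (Function('v')(b) = Mul(Rational(-1, 6), Mul(Add(7, -6), Pow(Add(3, b), -1))) = Mul(Rational(-1, 6), Mul(1, Pow(Add(3, b), -1))) = Mul(Rational(-1, 6), Pow(Add(3, b), -1)))
Function('j')(R) = Rational(-1, 48) (Function('j')(R) = Mul(-1, Pow(Add(18, Mul(6, 5)), -1)) = Mul(-1, Pow(Add(18, 30), -1)) = Mul(-1, Pow(48, -1)) = Mul(-1, Rational(1, 48)) = Rational(-1, 48))
Mul(Add(-30372, 32732), Pow(Add(42533, Function('j')(Function('y')(-6, -8))), -1)) = Mul(Add(-30372, 32732), Pow(Add(42533, Rational(-1, 48)), -1)) = Mul(2360, Pow(Rational(2041583, 48), -1)) = Mul(2360, Rational(48, 2041583)) = Rational(113280, 2041583)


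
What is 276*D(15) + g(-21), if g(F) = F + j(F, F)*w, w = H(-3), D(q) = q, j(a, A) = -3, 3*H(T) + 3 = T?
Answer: 4125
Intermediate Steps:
H(T) = -1 + T/3
w = -2 (w = -1 + (⅓)*(-3) = -1 - 1 = -2)
g(F) = 6 + F (g(F) = F - 3*(-2) = F + 6 = 6 + F)
276*D(15) + g(-21) = 276*15 + (6 - 21) = 4140 - 15 = 4125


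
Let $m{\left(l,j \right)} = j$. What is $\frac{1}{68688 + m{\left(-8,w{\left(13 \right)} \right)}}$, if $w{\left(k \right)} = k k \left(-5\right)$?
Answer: $\frac{1}{67843} \approx 1.474 \cdot 10^{-5}$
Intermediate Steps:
$w{\left(k \right)} = - 5 k^{2}$ ($w{\left(k \right)} = k^{2} \left(-5\right) = - 5 k^{2}$)
$\frac{1}{68688 + m{\left(-8,w{\left(13 \right)} \right)}} = \frac{1}{68688 - 5 \cdot 13^{2}} = \frac{1}{68688 - 845} = \frac{1}{67843}$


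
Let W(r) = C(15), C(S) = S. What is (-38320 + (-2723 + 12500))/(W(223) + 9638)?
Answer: -28543/9653 ≈ -2.9569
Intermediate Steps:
W(r) = 15
(-38320 + (-2723 + 12500))/(W(223) + 9638) = (-38320 + (-2723 + 12500))/(15 + 9638) = (-38320 + 9777)/9653 = -28543*1/9653 = -28543/9653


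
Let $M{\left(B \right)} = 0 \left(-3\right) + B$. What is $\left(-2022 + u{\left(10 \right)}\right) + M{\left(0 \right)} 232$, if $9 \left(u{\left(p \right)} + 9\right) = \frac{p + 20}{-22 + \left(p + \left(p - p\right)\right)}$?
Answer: $- \frac{36563}{18} \approx -2031.3$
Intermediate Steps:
$M{\left(B \right)} = B$ ($M{\left(B \right)} = 0 + B = B$)
$u{\left(p \right)} = -9 + \frac{20 + p}{9 \left(-22 + p\right)}$ ($u{\left(p \right)} = -9 + \frac{\left(p + 20\right) \frac{1}{-22 + \left(p + \left(p - p\right)\right)}}{9} = -9 + \frac{\left(20 + p\right) \frac{1}{-22 + \left(p + 0\right)}}{9} = -9 + \frac{\left(20 + p\right) \frac{1}{-22 + p}}{9} = -9 + \frac{\frac{1}{-22 + p} \left(20 + p\right)}{9} = -9 + \frac{20 + p}{9 \left(-22 + p\right)}$)
$\left(-2022 + u{\left(10 \right)}\right) + M{\left(0 \right)} 232 = \left(-2022 + \frac{2 \left(901 - 400\right)}{9 \left(-22 + 10\right)}\right) + 0 \cdot 232 = \left(-2022 + \frac{2 \left(901 - 400\right)}{9 \left(-12\right)}\right) + 0 = \left(-2022 + \frac{2}{9} \left(- \frac{1}{12}\right) 501\right) + 0 = \left(-2022 - \frac{167}{18}\right) + 0 = - \frac{36563}{18} + 0 = - \frac{36563}{18}$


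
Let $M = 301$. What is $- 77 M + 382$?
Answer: $-22795$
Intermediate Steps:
$- 77 M + 382 = \left(-77\right) 301 + 382 = -23177 + 382 = -22795$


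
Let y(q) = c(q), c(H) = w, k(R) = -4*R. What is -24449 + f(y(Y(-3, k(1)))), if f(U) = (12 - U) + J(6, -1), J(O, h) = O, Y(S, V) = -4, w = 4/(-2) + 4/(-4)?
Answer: -24428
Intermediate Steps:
w = -3 (w = 4*(-½) + 4*(-¼) = -2 - 1 = -3)
c(H) = -3
y(q) = -3
f(U) = 18 - U (f(U) = (12 - U) + 6 = 18 - U)
-24449 + f(y(Y(-3, k(1)))) = -24449 + (18 - 1*(-3)) = -24449 + (18 + 3) = -24449 + 21 = -24428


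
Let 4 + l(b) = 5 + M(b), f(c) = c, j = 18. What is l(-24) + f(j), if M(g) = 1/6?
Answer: 115/6 ≈ 19.167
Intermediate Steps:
M(g) = ⅙
l(b) = 7/6 (l(b) = -4 + (5 + ⅙) = -4 + 31/6 = 7/6)
l(-24) + f(j) = 7/6 + 18 = 115/6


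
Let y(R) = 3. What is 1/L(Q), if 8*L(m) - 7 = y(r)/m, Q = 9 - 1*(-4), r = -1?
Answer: 52/47 ≈ 1.1064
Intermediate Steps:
Q = 13 (Q = 9 + 4 = 13)
L(m) = 7/8 + 3/(8*m) (L(m) = 7/8 + (3/m)/8 = 7/8 + 3/(8*m))
1/L(Q) = 1/((1/8)*(3 + 7*13)/13) = 1/((1/8)*(1/13)*(3 + 91)) = 1/((1/8)*(1/13)*94) = 1/(47/52) = 52/47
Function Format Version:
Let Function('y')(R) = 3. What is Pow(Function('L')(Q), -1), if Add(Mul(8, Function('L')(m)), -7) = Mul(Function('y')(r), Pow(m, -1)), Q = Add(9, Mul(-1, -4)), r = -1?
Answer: Rational(52, 47) ≈ 1.1064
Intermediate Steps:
Q = 13 (Q = Add(9, 4) = 13)
Function('L')(m) = Add(Rational(7, 8), Mul(Rational(3, 8), Pow(m, -1))) (Function('L')(m) = Add(Rational(7, 8), Mul(Rational(1, 8), Mul(3, Pow(m, -1)))) = Add(Rational(7, 8), Mul(Rational(3, 8), Pow(m, -1))))
Pow(Function('L')(Q), -1) = Pow(Mul(Rational(1, 8), Pow(13, -1), Add(3, Mul(7, 13))), -1) = Pow(Mul(Rational(1, 8), Rational(1, 13), Add(3, 91)), -1) = Pow(Mul(Rational(1, 8), Rational(1, 13), 94), -1) = Pow(Rational(47, 52), -1) = Rational(52, 47)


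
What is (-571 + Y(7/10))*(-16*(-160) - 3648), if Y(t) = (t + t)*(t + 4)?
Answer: 15352224/25 ≈ 6.1409e+5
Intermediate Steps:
Y(t) = 2*t*(4 + t) (Y(t) = (2*t)*(4 + t) = 2*t*(4 + t))
(-571 + Y(7/10))*(-16*(-160) - 3648) = (-571 + 2*(7/10)*(4 + 7/10))*(-16*(-160) - 3648) = (-571 + 2*(7*(1/10))*(4 + 7*(1/10)))*(2560 - 3648) = (-571 + 2*(7/10)*(4 + 7/10))*(-1088) = (-571 + 2*(7/10)*(47/10))*(-1088) = (-571 + 329/50)*(-1088) = -28221/50*(-1088) = 15352224/25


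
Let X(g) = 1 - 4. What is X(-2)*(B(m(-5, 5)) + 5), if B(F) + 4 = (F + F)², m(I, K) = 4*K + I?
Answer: -2703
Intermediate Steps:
m(I, K) = I + 4*K
B(F) = -4 + 4*F² (B(F) = -4 + (F + F)² = -4 + (2*F)² = -4 + 4*F²)
X(g) = -3
X(-2)*(B(m(-5, 5)) + 5) = -3*((-4 + 4*(-5 + 4*5)²) + 5) = -3*((-4 + 4*(-5 + 20)²) + 5) = -3*((-4 + 4*15²) + 5) = -3*((-4 + 4*225) + 5) = -3*((-4 + 900) + 5) = -3*(896 + 5) = -3*901 = -2703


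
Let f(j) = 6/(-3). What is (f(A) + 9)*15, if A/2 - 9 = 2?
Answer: 105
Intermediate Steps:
A = 22 (A = 18 + 2*2 = 18 + 4 = 22)
f(j) = -2 (f(j) = 6*(-⅓) = -2)
(f(A) + 9)*15 = (-2 + 9)*15 = 7*15 = 105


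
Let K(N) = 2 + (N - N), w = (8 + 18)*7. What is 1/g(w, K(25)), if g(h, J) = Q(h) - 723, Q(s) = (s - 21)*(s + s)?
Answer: 1/57881 ≈ 1.7277e-5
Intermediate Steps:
w = 182 (w = 26*7 = 182)
Q(s) = 2*s*(-21 + s) (Q(s) = (-21 + s)*(2*s) = 2*s*(-21 + s))
K(N) = 2 (K(N) = 2 + 0 = 2)
g(h, J) = -723 + 2*h*(-21 + h) (g(h, J) = 2*h*(-21 + h) - 723 = -723 + 2*h*(-21 + h))
1/g(w, K(25)) = 1/(-723 + 2*182*(-21 + 182)) = 1/(-723 + 2*182*161) = 1/(-723 + 58604) = 1/57881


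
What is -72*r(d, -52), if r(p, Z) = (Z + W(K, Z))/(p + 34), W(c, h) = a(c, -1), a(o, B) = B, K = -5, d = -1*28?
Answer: 636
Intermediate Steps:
d = -28
W(c, h) = -1
r(p, Z) = (-1 + Z)/(34 + p) (r(p, Z) = (Z - 1)/(p + 34) = (-1 + Z)/(34 + p))
-72*r(d, -52) = -72*(-1 - 52)/(34 - 28) = -72*(-53)/6 = -12*(-53) = -72*(-53/6) = 636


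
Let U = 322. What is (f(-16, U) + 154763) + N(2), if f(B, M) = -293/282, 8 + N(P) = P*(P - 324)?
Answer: 43459009/282 ≈ 1.5411e+5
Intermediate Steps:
N(P) = -8 + P*(-324 + P) (N(P) = -8 + P*(P - 324) = -8 + P*(-324 + P))
f(B, M) = -293/282 (f(B, M) = -293*1/282 = -293/282)
(f(-16, U) + 154763) + N(2) = (-293/282 + 154763) + (-8 + 2² - 324*2) = 43642873/282 + (-8 + 4 - 648) = 43642873/282 - 652 = 43459009/282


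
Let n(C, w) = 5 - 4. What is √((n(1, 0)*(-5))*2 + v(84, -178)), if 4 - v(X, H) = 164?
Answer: I*√170 ≈ 13.038*I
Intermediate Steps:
n(C, w) = 1
v(X, H) = -160 (v(X, H) = 4 - 1*164 = 4 - 164 = -160)
√((n(1, 0)*(-5))*2 + v(84, -178)) = √((1*(-5))*2 - 160) = √(-5*2 - 160) = √(-10 - 160) = √(-170) = I*√170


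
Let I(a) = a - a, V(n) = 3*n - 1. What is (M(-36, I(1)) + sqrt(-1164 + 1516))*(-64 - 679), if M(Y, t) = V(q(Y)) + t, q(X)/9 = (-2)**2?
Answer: -79501 - 2972*sqrt(22) ≈ -93441.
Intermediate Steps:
q(X) = 36 (q(X) = 9*(-2)**2 = 9*4 = 36)
V(n) = -1 + 3*n
I(a) = 0
M(Y, t) = 107 + t (M(Y, t) = (-1 + 3*36) + t = (-1 + 108) + t = 107 + t)
(M(-36, I(1)) + sqrt(-1164 + 1516))*(-64 - 679) = ((107 + 0) + sqrt(-1164 + 1516))*(-64 - 679) = (107 + sqrt(352))*(-743) = (107 + 4*sqrt(22))*(-743) = -79501 - 2972*sqrt(22)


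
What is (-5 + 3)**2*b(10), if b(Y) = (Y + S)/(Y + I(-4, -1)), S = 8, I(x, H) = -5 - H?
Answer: 12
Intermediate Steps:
b(Y) = (8 + Y)/(-4 + Y) (b(Y) = (Y + 8)/(Y + (-5 - 1*(-1))) = (8 + Y)/(Y + (-5 + 1)) = (8 + Y)/(Y - 4) = (8 + Y)/(-4 + Y))
(-5 + 3)**2*b(10) = (-5 + 3)**2*((8 + 10)/(-4 + 10)) = (-2)**2*(18/6) = 4*((1/6)*18) = 4*3 = 12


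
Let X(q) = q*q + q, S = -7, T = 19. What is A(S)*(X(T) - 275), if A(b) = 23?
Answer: 2415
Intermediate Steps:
X(q) = q + q² (X(q) = q² + q = q + q²)
A(S)*(X(T) - 275) = 23*(19*(1 + 19) - 275) = 23*(19*20 - 275) = 23*(380 - 275) = 23*105 = 2415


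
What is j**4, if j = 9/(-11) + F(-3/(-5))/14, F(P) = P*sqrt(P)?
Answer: 3977151092289/8788260250000 - 53669709*sqrt(15)/2853331250 ≈ 0.37970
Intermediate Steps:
F(P) = P**(3/2)
j = -9/11 + 3*sqrt(15)/350 (j = 9/(-11) + (-3/(-5))**(3/2)/14 = 9*(-1/11) + (-3*(-1/5))**(3/2)*(1/14) = -9/11 + (3/5)**(3/2)*(1/14) = -9/11 + (3*sqrt(15)/25)*(1/14) = -9/11 + 3*sqrt(15)/350 ≈ -0.78498)
j**4 = (-9/11 + 3*sqrt(15)/350)**4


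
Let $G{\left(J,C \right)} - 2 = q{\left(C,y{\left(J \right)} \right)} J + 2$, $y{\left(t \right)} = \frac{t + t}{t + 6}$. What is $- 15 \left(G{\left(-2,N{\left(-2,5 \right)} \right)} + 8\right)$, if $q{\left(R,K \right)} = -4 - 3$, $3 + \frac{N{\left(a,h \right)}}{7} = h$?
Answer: $-390$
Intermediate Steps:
$N{\left(a,h \right)} = -21 + 7 h$
$y{\left(t \right)} = \frac{2 t}{6 + t}$
$q{\left(R,K \right)} = -7$ ($q{\left(R,K \right)} = -4 - 3 = -7$)
$G{\left(J,C \right)} = 4 - 7 J$ ($G{\left(J,C \right)} = 2 - \left(-2 + 7 J\right) = 4 - 7 J$)
$- 15 \left(G{\left(-2,N{\left(-2,5 \right)} \right)} + 8\right) = - 15 \left(\left(4 - -14\right) + 8\right) = - 15 \left(\left(4 + 14\right) + 8\right) = - 15 \left(18 + 8\right) = \left(-15\right) 26 = -390$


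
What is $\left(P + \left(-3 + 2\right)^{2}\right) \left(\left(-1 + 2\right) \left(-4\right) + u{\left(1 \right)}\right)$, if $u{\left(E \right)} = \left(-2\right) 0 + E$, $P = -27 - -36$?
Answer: $-30$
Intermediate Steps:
$P = 9$ ($P = -27 + 36 = 9$)
$u{\left(E \right)} = E$ ($u{\left(E \right)} = 0 + E = E$)
$\left(P + \left(-3 + 2\right)^{2}\right) \left(\left(-1 + 2\right) \left(-4\right) + u{\left(1 \right)}\right) = \left(9 + \left(-3 + 2\right)^{2}\right) \left(\left(-1 + 2\right) \left(-4\right) + 1\right) = \left(9 + \left(-1\right)^{2}\right) \left(1 \left(-4\right) + 1\right) = \left(9 + 1\right) \left(-4 + 1\right) = 10 \left(-3\right) = -30$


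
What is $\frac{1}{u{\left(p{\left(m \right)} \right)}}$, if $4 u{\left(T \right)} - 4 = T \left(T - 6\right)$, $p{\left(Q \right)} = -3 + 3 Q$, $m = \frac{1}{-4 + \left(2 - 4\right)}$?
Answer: $\frac{16}{149} \approx 0.10738$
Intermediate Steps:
$m = - \frac{1}{6}$ ($m = \frac{1}{-4 - 2} = \frac{1}{-6} = - \frac{1}{6} \approx -0.16667$)
$u{\left(T \right)} = 1 + \frac{T \left(-6 + T\right)}{4}$ ($u{\left(T \right)} = 1 + \frac{T \left(T - 6\right)}{4} = 1 + \frac{T \left(-6 + T\right)}{4}$)
$\frac{1}{u{\left(p{\left(m \right)} \right)}} = \frac{1}{1 - \frac{3 \left(-3 + 3 \left(- \frac{1}{6}\right)\right)}{2} + \frac{\left(-3 + 3 \left(- \frac{1}{6}\right)\right)^{2}}{4}} = \frac{1}{1 - \frac{3 \left(-3 - \frac{1}{2}\right)}{2} + \frac{\left(-3 - \frac{1}{2}\right)^{2}}{4}} = \frac{1}{1 - - \frac{21}{4} + \frac{\left(- \frac{7}{2}\right)^{2}}{4}} = \frac{1}{1 + \frac{21}{4} + \frac{1}{4} \cdot \frac{49}{4}} = \frac{1}{1 + \frac{21}{4} + \frac{49}{16}} = \frac{1}{\frac{149}{16}} = \frac{16}{149}$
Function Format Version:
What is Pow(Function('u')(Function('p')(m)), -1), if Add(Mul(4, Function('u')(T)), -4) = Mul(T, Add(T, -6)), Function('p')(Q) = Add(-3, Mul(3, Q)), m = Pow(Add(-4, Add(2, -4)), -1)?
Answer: Rational(16, 149) ≈ 0.10738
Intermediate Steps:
m = Rational(-1, 6) (m = Pow(Add(-4, -2), -1) = Pow(-6, -1) = Rational(-1, 6) ≈ -0.16667)
Function('u')(T) = Add(1, Mul(Rational(1, 4), T, Add(-6, T))) (Function('u')(T) = Add(1, Mul(Rational(1, 4), Mul(T, Add(T, -6)))) = Add(1, Mul(Rational(1, 4), Mul(T, Add(-6, T)))) = Add(1, Mul(Rational(1, 4), T, Add(-6, T))))
Pow(Function('u')(Function('p')(m)), -1) = Pow(Add(1, Mul(Rational(-3, 2), Add(-3, Mul(3, Rational(-1, 6)))), Mul(Rational(1, 4), Pow(Add(-3, Mul(3, Rational(-1, 6))), 2))), -1) = Pow(Add(1, Mul(Rational(-3, 2), Add(-3, Rational(-1, 2))), Mul(Rational(1, 4), Pow(Add(-3, Rational(-1, 2)), 2))), -1) = Pow(Add(1, Mul(Rational(-3, 2), Rational(-7, 2)), Mul(Rational(1, 4), Pow(Rational(-7, 2), 2))), -1) = Pow(Add(1, Rational(21, 4), Mul(Rational(1, 4), Rational(49, 4))), -1) = Pow(Add(1, Rational(21, 4), Rational(49, 16)), -1) = Pow(Rational(149, 16), -1) = Rational(16, 149)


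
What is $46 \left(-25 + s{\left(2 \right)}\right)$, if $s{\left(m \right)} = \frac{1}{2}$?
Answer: $-1127$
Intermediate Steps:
$s{\left(m \right)} = \frac{1}{2}$
$46 \left(-25 + s{\left(2 \right)}\right) = 46 \left(-25 + \frac{1}{2}\right) = 46 \left(- \frac{49}{2}\right) = -1127$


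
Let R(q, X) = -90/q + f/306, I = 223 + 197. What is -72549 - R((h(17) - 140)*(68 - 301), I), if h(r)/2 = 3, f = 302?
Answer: -173284403543/2388483 ≈ -72550.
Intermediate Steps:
h(r) = 6 (h(r) = 2*3 = 6)
I = 420
R(q, X) = 151/153 - 90/q (R(q, X) = -90/q + 302/306 = -90/q + 302*(1/306) = -90/q + 151/153 = 151/153 - 90/q)
-72549 - R((h(17) - 140)*(68 - 301), I) = -72549 - (151/153 - 90*1/((6 - 140)*(68 - 301))) = -72549 - (151/153 - 90/((-134*(-233)))) = -72549 - (151/153 - 90/31222) = -72549 - (151/153 - 90*1/31222) = -72549 - (151/153 - 45/15611) = -72549 - 1*2350376/2388483 = -72549 - 2350376/2388483 = -173284403543/2388483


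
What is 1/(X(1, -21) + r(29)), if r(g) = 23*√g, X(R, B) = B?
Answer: 21/14900 + 23*√29/14900 ≈ 0.0097221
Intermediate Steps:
1/(X(1, -21) + r(29)) = 1/(-21 + 23*√29)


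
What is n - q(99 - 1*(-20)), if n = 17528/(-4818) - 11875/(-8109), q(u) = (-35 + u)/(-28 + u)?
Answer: -262133395/84649851 ≈ -3.0967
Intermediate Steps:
q(u) = (-35 + u)/(-28 + u)
n = -14153467/6511527 (n = 17528*(-1/4818) - 11875*(-1/8109) = -8764/2409 + 11875/8109 = -14153467/6511527 ≈ -2.1736)
n - q(99 - 1*(-20)) = -14153467/6511527 - (-35 + (99 - 1*(-20)))/(-28 + (99 - 1*(-20))) = -14153467/6511527 - (-35 + (99 + 20))/(-28 + (99 + 20)) = -14153467/6511527 - (-35 + 119)/(-28 + 119) = -14153467/6511527 - 84/91 = -14153467/6511527 - 1*12/13 = -14153467/6511527 - 12/13 = -262133395/84649851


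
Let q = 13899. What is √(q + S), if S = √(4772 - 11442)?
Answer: √(13899 + I*√6670) ≈ 117.89 + 0.3464*I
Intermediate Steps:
S = I*√6670 (S = √(-6670) = I*√6670 ≈ 81.67*I)
√(q + S) = √(13899 + I*√6670)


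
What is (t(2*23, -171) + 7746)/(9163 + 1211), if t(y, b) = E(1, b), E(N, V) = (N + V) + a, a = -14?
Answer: 199/273 ≈ 0.72894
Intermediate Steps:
E(N, V) = -14 + N + V (E(N, V) = (N + V) - 14 = -14 + N + V)
t(y, b) = -13 + b (t(y, b) = -14 + 1 + b = -13 + b)
(t(2*23, -171) + 7746)/(9163 + 1211) = ((-13 - 171) + 7746)/(9163 + 1211) = (-184 + 7746)/10374 = 7562*(1/10374) = 199/273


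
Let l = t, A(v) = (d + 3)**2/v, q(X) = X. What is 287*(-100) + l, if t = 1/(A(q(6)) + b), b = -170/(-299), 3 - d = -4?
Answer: -443701103/15460 ≈ -28700.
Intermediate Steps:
d = 7 (d = 3 - 1*(-4) = 3 + 4 = 7)
A(v) = 100/v (A(v) = (7 + 3)**2/v = 10**2/v = 100/v)
b = 170/299 (b = -170*(-1/299) = 170/299 ≈ 0.56856)
t = 897/15460 (t = 1/(100/6 + 170/299) = 1/(100*(1/6) + 170/299) = 1/(50/3 + 170/299) = 1/(15460/897) = 897/15460 ≈ 0.058021)
l = 897/15460 ≈ 0.058021
287*(-100) + l = 287*(-100) + 897/15460 = -28700 + 897/15460 = -443701103/15460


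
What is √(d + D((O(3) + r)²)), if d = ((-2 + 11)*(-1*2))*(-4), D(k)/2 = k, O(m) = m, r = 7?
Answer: 4*√17 ≈ 16.492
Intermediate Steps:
D(k) = 2*k
d = 72 (d = (9*(-2))*(-4) = -18*(-4) = 72)
√(d + D((O(3) + r)²)) = √(72 + 2*(3 + 7)²) = √(72 + 2*10²) = √(72 + 2*100) = √(72 + 200) = √272 = 4*√17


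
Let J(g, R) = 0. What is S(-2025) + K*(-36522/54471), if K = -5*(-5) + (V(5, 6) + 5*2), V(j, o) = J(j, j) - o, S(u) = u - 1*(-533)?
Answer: -27443290/18157 ≈ -1511.4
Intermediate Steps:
S(u) = 533 + u (S(u) = u + 533 = 533 + u)
V(j, o) = -o (V(j, o) = 0 - o = -o)
K = 29 (K = -5*(-5) + (-1*6 + 5*2) = 25 + (-6 + 10) = 25 + 4 = 29)
S(-2025) + K*(-36522/54471) = (533 - 2025) + 29*(-36522/54471) = -1492 + 29*(-36522*1/54471) = -1492 + 29*(-12174/18157) = -1492 - 353046/18157 = -27443290/18157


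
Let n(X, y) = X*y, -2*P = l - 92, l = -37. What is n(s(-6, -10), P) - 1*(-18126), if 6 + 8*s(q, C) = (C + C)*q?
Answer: 152361/8 ≈ 19045.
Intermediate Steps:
s(q, C) = -¾ + C*q/4 (s(q, C) = -¾ + ((C + C)*q)/8 = -¾ + ((2*C)*q)/8 = -¾ + (2*C*q)/8 = -¾ + C*q/4)
P = 129/2 (P = -(-37 - 92)/2 = -½*(-129) = 129/2 ≈ 64.500)
n(s(-6, -10), P) - 1*(-18126) = (-¾ + (¼)*(-10)*(-6))*(129/2) - 1*(-18126) = (-¾ + 15)*(129/2) + 18126 = (57/4)*(129/2) + 18126 = 7353/8 + 18126 = 152361/8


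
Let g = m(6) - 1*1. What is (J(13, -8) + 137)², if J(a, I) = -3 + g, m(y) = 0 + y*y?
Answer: 28561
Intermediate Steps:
m(y) = y² (m(y) = 0 + y² = y²)
g = 35 (g = 6² - 1*1 = 36 - 1 = 35)
J(a, I) = 32 (J(a, I) = -3 + 35 = 32)
(J(13, -8) + 137)² = (32 + 137)² = 169² = 28561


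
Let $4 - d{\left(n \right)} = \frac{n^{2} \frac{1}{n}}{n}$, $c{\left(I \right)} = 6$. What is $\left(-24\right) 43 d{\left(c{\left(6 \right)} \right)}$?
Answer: $-3096$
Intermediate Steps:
$d{\left(n \right)} = 3$ ($d{\left(n \right)} = 4 - \frac{n^{2} \frac{1}{n}}{n} = 4 - \frac{n}{n} = 4 - 1 = 3$)
$\left(-24\right) 43 d{\left(c{\left(6 \right)} \right)} = \left(-24\right) 43 \cdot 3 = \left(-1032\right) 3 = -3096$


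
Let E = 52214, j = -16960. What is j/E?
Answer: -8480/26107 ≈ -0.32482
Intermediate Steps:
j/E = -16960/52214 = -16960*1/52214 = -8480/26107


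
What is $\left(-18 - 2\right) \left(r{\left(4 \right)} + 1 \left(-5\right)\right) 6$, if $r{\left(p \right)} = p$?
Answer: $120$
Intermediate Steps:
$\left(-18 - 2\right) \left(r{\left(4 \right)} + 1 \left(-5\right)\right) 6 = \left(-18 - 2\right) \left(4 + 1 \left(-5\right)\right) 6 = - 20 \left(4 - 5\right) 6 = - 20 \left(\left(-1\right) 6\right) = \left(-20\right) \left(-6\right) = 120$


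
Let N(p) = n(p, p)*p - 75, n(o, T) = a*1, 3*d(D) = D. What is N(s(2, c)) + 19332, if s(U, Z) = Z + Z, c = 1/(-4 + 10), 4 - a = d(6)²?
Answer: 19257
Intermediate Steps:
d(D) = D/3
a = 0 (a = 4 - ((⅓)*6)² = 4 - 1*2² = 4 - 1*4 = 4 - 4 = 0)
c = ⅙ (c = 1/6 = ⅙ ≈ 0.16667)
n(o, T) = 0 (n(o, T) = 0*1 = 0)
s(U, Z) = 2*Z
N(p) = -75 (N(p) = 0*p - 75 = 0 - 75 = -75)
N(s(2, c)) + 19332 = -75 + 19332 = 19257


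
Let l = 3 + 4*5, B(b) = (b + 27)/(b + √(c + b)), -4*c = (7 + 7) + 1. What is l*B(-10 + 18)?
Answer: 25760/239 - 1610*√17/239 ≈ 80.008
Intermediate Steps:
c = -15/4 (c = -((7 + 7) + 1)/4 = -(14 + 1)/4 = -¼*15 = -15/4 ≈ -3.7500)
B(b) = (27 + b)/(b + √(-15/4 + b)) (B(b) = (b + 27)/(b + √(-15/4 + b)) = (27 + b)/(b + √(-15/4 + b)))
l = 23 (l = 3 + 20 = 23)
l*B(-10 + 18) = 23*(2*(27 + (-10 + 18))/(√(-15 + 4*(-10 + 18)) + 2*(-10 + 18))) = 23*(2*(27 + 8)/(√(-15 + 4*8) + 2*8)) = 23*(2*35/(√(-15 + 32) + 16)) = 23*(2*35/(√17 + 16)) = 23*(2*35/(16 + √17)) = 23*(70/(16 + √17)) = 1610/(16 + √17)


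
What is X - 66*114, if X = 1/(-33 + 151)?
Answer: -887831/118 ≈ -7524.0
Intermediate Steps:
X = 1/118 ≈ 0.0084746
X - 66*114 = 1/118 - 66*114 = 1/118 - 7524 = -887831/118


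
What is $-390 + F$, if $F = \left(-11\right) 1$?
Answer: $-401$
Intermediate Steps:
$F = -11$
$-390 + F = -390 - 11 = -401$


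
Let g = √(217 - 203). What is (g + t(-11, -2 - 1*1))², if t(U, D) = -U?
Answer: (11 + √14)² ≈ 217.32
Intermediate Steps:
g = √14 ≈ 3.7417
(g + t(-11, -2 - 1*1))² = (√14 - 1*(-11))² = (√14 + 11)² = (11 + √14)²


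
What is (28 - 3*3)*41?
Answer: 779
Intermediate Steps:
(28 - 3*3)*41 = (28 - 9)*41 = 19*41 = 779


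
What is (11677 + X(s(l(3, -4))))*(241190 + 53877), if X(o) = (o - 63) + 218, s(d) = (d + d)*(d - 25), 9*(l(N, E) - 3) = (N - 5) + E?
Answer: 31140190912/9 ≈ 3.4600e+9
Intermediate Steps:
l(N, E) = 22/9 + E/9 + N/9 (l(N, E) = 3 + ((N - 5) + E)/9 = 3 + ((-5 + N) + E)/9 = 3 + (-5 + E + N)/9 = 3 + (-5/9 + E/9 + N/9) = 22/9 + E/9 + N/9)
s(d) = 2*d*(-25 + d) (s(d) = (2*d)*(-25 + d) = 2*d*(-25 + d))
X(o) = 155 + o (X(o) = (-63 + o) + 218 = 155 + o)
(11677 + X(s(l(3, -4))))*(241190 + 53877) = (11677 + (155 + 2*(22/9 + (⅑)*(-4) + (⅑)*3)*(-25 + (22/9 + (⅑)*(-4) + (⅑)*3))))*(241190 + 53877) = (11677 + (155 + 2*(22/9 - 4/9 + ⅓)*(-25 + (22/9 - 4/9 + ⅓))))*295067 = (11677 + (155 + 2*(7/3)*(-25 + 7/3)))*295067 = (11677 + (155 + 2*(7/3)*(-68/3)))*295067 = (11677 + (155 - 952/9))*295067 = (11677 + 443/9)*295067 = (105536/9)*295067 = 31140190912/9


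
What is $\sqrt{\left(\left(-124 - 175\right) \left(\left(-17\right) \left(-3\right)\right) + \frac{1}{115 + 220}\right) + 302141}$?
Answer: $\frac{\sqrt{32196455035}}{335} \approx 535.62$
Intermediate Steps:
$\sqrt{\left(\left(-124 - 175\right) \left(\left(-17\right) \left(-3\right)\right) + \frac{1}{115 + 220}\right) + 302141} = \sqrt{\left(\left(-299\right) 51 + \frac{1}{335}\right) + 302141} = \sqrt{\left(-15249 + \frac{1}{335}\right) + 302141} = \sqrt{- \frac{5108414}{335} + 302141} = \sqrt{\frac{96108821}{335}} = \frac{\sqrt{32196455035}}{335}$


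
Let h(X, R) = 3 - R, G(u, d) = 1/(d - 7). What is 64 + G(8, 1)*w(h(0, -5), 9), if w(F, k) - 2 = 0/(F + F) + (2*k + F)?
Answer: 178/3 ≈ 59.333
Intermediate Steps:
G(u, d) = 1/(-7 + d)
w(F, k) = 2 + F + 2*k (w(F, k) = 2 + (0/(F + F) + (2*k + F)) = 2 + (0/(2*F) + (F + 2*k)) = 2 + ((1/(2*F))*0 + (F + 2*k)) = 2 + (0 + (F + 2*k)) = 2 + (F + 2*k) = 2 + F + 2*k)
64 + G(8, 1)*w(h(0, -5), 9) = 64 + (2 + (3 - 1*(-5)) + 2*9)/(-7 + 1) = 64 + (2 + (3 + 5) + 18)/(-6) = 64 - (2 + 8 + 18)/6 = 64 - ⅙*28 = 64 - 14/3 = 178/3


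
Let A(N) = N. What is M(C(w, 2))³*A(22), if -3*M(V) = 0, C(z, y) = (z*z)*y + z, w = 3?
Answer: 0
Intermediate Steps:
C(z, y) = z + y*z² (C(z, y) = z²*y + z = y*z² + z = z + y*z²)
M(V) = 0 (M(V) = -⅓*0 = 0)
M(C(w, 2))³*A(22) = 0³*22 = 0*22 = 0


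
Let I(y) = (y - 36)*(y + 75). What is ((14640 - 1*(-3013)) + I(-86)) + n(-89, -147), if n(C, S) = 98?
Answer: 19093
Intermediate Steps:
I(y) = (-36 + y)*(75 + y)
((14640 - 1*(-3013)) + I(-86)) + n(-89, -147) = ((14640 - 1*(-3013)) + (-2700 + (-86)² + 39*(-86))) + 98 = ((14640 + 3013) + (-2700 + 7396 - 3354)) + 98 = (17653 + 1342) + 98 = 18995 + 98 = 19093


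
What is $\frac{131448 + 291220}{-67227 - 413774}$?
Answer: $- \frac{422668}{481001} \approx -0.87873$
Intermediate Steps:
$\frac{131448 + 291220}{-67227 - 413774} = \frac{422668}{-481001} = 422668 \left(- \frac{1}{481001}\right) = - \frac{422668}{481001}$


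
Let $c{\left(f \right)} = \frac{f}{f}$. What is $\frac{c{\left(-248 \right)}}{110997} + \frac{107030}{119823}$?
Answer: $\frac{360003901}{403030107} \approx 0.89324$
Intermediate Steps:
$c{\left(f \right)} = 1$
$\frac{c{\left(-248 \right)}}{110997} + \frac{107030}{119823} = 1 \cdot \frac{1}{110997} + \frac{107030}{119823} = 1 \cdot \frac{1}{110997} + 107030 \cdot \frac{1}{119823} = \frac{1}{110997} + \frac{9730}{10893} = \frac{360003901}{403030107}$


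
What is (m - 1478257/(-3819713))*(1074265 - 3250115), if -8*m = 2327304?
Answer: 2417810372409855200/3819713 ≈ 6.3298e+11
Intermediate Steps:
m = -290913 (m = -⅛*2327304 = -290913)
(m - 1478257/(-3819713))*(1074265 - 3250115) = (-290913 - 1478257/(-3819713))*(1074265 - 3250115) = (-290913 - 1478257*(-1/3819713))*(-2175850) = (-290913 + 1478257/3819713)*(-2175850) = -1111202689712/3819713*(-2175850) = 2417810372409855200/3819713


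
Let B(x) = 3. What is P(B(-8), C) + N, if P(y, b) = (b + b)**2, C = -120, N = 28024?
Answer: 85624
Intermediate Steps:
P(y, b) = 4*b**2 (P(y, b) = (2*b)**2 = 4*b**2)
P(B(-8), C) + N = 4*(-120)**2 + 28024 = 4*14400 + 28024 = 57600 + 28024 = 85624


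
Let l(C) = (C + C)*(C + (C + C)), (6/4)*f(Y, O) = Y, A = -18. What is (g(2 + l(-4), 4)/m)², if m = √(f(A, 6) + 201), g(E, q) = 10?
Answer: 100/189 ≈ 0.52910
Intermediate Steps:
f(Y, O) = 2*Y/3
l(C) = 6*C² (l(C) = (2*C)*(C + 2*C) = (2*C)*(3*C) = 6*C²)
m = 3*√21 (m = √((⅔)*(-18) + 201) = √(-12 + 201) = √189 = 3*√21 ≈ 13.748)
(g(2 + l(-4), 4)/m)² = (10/((3*√21)))² = (10*(√21/63))² = (10*√21/63)² = 100/189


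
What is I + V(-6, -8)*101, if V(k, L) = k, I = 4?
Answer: -602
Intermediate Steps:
I + V(-6, -8)*101 = 4 - 6*101 = 4 - 606 = -602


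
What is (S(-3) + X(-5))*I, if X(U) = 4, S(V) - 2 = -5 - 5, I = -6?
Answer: 24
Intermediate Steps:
S(V) = -8 (S(V) = 2 + (-5 - 5) = 2 - 10 = -8)
(S(-3) + X(-5))*I = (-8 + 4)*(-6) = -4*(-6) = 24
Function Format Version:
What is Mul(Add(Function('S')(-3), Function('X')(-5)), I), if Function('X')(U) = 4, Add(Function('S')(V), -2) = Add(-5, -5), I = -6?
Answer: 24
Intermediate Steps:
Function('S')(V) = -8 (Function('S')(V) = Add(2, Add(-5, -5)) = Add(2, -10) = -8)
Mul(Add(Function('S')(-3), Function('X')(-5)), I) = Mul(Add(-8, 4), -6) = Mul(-4, -6) = 24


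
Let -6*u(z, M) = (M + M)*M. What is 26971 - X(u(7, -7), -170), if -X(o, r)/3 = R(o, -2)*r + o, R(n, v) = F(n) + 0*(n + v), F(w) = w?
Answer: 35252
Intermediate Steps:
R(n, v) = n (R(n, v) = n + 0*(n + v) = n + 0 = n)
u(z, M) = -M**2/3 (u(z, M) = -(M + M)*M/6 = -2*M*M/6 = -M**2/3)
X(o, r) = -3*o - 3*o*r (X(o, r) = -3*(o*r + o) = -3*(o + o*r) = -3*o - 3*o*r)
26971 - X(u(7, -7), -170) = 26971 - 3*(-1/3*(-7)**2)*(-1 - 1*(-170)) = 26971 - 3*(-1/3*49)*(-1 + 170) = 26971 - 3*(-49)*169/3 = 26971 - 1*(-8281) = 26971 + 8281 = 35252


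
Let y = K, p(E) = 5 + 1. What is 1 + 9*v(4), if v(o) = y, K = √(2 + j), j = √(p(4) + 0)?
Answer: 1 + 9*√(2 + √6) ≈ 19.984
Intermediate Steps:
p(E) = 6
j = √6 (j = √(6 + 0) = √6 ≈ 2.4495)
K = √(2 + √6) ≈ 2.1094
y = √(2 + √6) ≈ 2.1094
v(o) = √(2 + √6)
1 + 9*v(4) = 1 + 9*√(2 + √6)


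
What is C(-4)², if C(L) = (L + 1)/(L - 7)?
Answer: 9/121 ≈ 0.074380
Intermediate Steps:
C(L) = (1 + L)/(-7 + L)
C(-4)² = ((1 - 4)/(-7 - 4))² = (-3/(-11))² = (-1/11*(-3))² = (3/11)² = 9/121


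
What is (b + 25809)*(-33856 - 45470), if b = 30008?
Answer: -4427739342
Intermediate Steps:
(b + 25809)*(-33856 - 45470) = (30008 + 25809)*(-33856 - 45470) = 55817*(-79326) = -4427739342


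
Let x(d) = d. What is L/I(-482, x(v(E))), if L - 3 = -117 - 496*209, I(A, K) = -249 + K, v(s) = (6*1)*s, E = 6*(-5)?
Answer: 103778/429 ≈ 241.91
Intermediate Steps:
E = -30
v(s) = 6*s
L = -103778 (L = 3 + (-117 - 496*209) = 3 + (-117 - 103664) = 3 - 103781 = -103778)
L/I(-482, x(v(E))) = -103778/(-249 + 6*(-30)) = -103778/(-249 - 180) = -103778/(-429) = -103778*(-1/429) = 103778/429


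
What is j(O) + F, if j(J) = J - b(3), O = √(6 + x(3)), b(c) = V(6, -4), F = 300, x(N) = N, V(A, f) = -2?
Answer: 305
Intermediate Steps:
b(c) = -2
O = 3 (O = √(6 + 3) = √9 = 3)
j(J) = 2 + J (j(J) = J - 1*(-2) = J + 2 = 2 + J)
j(O) + F = (2 + 3) + 300 = 5 + 300 = 305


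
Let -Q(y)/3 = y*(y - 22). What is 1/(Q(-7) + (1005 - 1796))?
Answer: -1/1400 ≈ -0.00071429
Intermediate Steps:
Q(y) = -3*y*(-22 + y) (Q(y) = -3*y*(y - 22) = -3*y*(-22 + y))
1/(Q(-7) + (1005 - 1796)) = 1/(3*(-7)*(22 - 1*(-7)) + (1005 - 1796)) = 1/(3*(-7)*(22 + 7) - 791) = 1/(3*(-7)*29 - 791) = 1/(-609 - 791) = 1/(-1400) = -1/1400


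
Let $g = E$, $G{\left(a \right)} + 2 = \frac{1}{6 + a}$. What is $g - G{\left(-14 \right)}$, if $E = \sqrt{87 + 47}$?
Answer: $\frac{17}{8} + \sqrt{134} \approx 13.701$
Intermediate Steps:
$E = \sqrt{134} \approx 11.576$
$G{\left(a \right)} = -2 + \frac{1}{6 + a}$
$g = \sqrt{134} \approx 11.576$
$g - G{\left(-14 \right)} = \sqrt{134} - \frac{-11 - -28}{6 - 14} = \sqrt{134} - \frac{-11 + 28}{-8} = \sqrt{134} - \left(- \frac{1}{8}\right) 17 = \sqrt{134} - - \frac{17}{8} = \sqrt{134} + \frac{17}{8} = \frac{17}{8} + \sqrt{134}$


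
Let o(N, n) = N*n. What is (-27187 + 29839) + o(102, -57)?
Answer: -3162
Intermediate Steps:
(-27187 + 29839) + o(102, -57) = (-27187 + 29839) + 102*(-57) = 2652 - 5814 = -3162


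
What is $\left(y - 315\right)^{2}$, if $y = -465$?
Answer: $608400$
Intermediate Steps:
$\left(y - 315\right)^{2} = \left(-465 - 315\right)^{2} = \left(-780\right)^{2} = 608400$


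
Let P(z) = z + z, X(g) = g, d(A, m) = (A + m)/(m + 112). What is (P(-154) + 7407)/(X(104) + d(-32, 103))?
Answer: 1526285/22431 ≈ 68.044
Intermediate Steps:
d(A, m) = (A + m)/(112 + m)
P(z) = 2*z
(P(-154) + 7407)/(X(104) + d(-32, 103)) = (2*(-154) + 7407)/(104 + (-32 + 103)/(112 + 103)) = (-308 + 7407)/(104 + 71/215) = 7099/(104 + (1/215)*71) = 7099/(104 + 71/215) = 7099/(22431/215) = 7099*(215/22431) = 1526285/22431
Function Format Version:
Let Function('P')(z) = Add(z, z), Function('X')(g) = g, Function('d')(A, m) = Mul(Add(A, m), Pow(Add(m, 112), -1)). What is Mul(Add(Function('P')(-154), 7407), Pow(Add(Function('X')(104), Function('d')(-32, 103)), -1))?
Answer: Rational(1526285, 22431) ≈ 68.044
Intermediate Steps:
Function('d')(A, m) = Mul(Pow(Add(112, m), -1), Add(A, m)) (Function('d')(A, m) = Mul(Add(A, m), Pow(Add(112, m), -1)) = Mul(Pow(Add(112, m), -1), Add(A, m)))
Function('P')(z) = Mul(2, z)
Mul(Add(Function('P')(-154), 7407), Pow(Add(Function('X')(104), Function('d')(-32, 103)), -1)) = Mul(Add(Mul(2, -154), 7407), Pow(Add(104, Mul(Pow(Add(112, 103), -1), Add(-32, 103))), -1)) = Mul(Add(-308, 7407), Pow(Add(104, Mul(Pow(215, -1), 71)), -1)) = Mul(7099, Pow(Add(104, Mul(Rational(1, 215), 71)), -1)) = Mul(7099, Pow(Add(104, Rational(71, 215)), -1)) = Mul(7099, Pow(Rational(22431, 215), -1)) = Mul(7099, Rational(215, 22431)) = Rational(1526285, 22431)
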